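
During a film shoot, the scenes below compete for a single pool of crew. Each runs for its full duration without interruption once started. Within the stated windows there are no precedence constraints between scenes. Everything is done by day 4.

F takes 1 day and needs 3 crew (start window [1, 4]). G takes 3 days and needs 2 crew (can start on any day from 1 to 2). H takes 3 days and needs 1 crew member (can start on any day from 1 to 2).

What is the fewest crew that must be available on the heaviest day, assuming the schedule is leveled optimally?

3

Early-start (F@1, G@1, H@1) gives peak 6: d1:6  d2:3  d3:3  d4:0.
Shift G→2, H→2.
Schedule F@1, G@2, H@2: d1:3  d2:3  d3:3  d4:3 — peak 3.
Total crew member-days = 12 over 4 days ⇒ peak ≥ ⌈12/4⌉ = 3, so 3 is optimal.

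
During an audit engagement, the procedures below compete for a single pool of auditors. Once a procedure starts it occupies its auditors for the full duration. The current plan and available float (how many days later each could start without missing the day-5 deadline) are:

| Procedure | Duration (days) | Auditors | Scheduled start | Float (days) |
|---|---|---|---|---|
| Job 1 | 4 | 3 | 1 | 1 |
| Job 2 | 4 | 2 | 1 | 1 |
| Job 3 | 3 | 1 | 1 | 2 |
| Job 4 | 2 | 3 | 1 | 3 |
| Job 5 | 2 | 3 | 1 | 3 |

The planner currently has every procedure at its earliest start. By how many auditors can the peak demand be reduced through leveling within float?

3

Early-start peak: d1:12  d2:12  d3:6  d4:5  d5:0 ⇒ 12.
Leveled (Job 1@1, Job 2@1, Job 3@1, Job 4@1, Job 5@3): d1:9  d2:9  d3:9  d4:8  d5:0 ⇒ 9.
Reduction 12 − 9 = 3.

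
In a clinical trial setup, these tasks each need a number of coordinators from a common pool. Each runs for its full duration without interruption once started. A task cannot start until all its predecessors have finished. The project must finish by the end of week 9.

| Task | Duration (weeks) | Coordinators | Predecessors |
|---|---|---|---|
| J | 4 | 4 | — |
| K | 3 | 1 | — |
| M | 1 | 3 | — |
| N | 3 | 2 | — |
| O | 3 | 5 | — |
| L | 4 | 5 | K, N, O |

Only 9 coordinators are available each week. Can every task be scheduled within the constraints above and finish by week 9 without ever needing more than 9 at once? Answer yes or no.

Schedule J@4, K@1, M@1, N@1, O@2, L@5: w1:6  w2:8  w3:8  w4:9  w5:9  w6:9  w7:9  w8:5  w9:0 — peak 9 ≤ 9.

yes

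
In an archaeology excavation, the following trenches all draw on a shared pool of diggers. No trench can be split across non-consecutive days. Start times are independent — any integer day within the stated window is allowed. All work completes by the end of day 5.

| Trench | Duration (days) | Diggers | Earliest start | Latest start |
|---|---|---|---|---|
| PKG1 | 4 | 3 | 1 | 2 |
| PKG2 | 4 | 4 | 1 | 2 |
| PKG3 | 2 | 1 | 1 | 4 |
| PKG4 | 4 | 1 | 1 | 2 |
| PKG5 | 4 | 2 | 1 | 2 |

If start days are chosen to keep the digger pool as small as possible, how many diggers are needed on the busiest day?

11

Schedule PKG1@1, PKG2@1, PKG3@1, PKG4@1, PKG5@1: d1:11  d2:11  d3:10  d4:10  d5:0 — peak 11.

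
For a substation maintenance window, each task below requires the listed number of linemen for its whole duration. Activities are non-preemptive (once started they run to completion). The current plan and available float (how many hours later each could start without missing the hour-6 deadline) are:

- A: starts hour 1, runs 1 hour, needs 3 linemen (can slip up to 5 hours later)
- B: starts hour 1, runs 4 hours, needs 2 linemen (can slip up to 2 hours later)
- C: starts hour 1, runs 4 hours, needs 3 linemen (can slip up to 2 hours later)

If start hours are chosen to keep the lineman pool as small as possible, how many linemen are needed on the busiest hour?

5

Early-start (A@1, B@1, C@1) gives peak 8: h1:8  h2:5  h3:5  h4:5  h5:0  h6:0.
Shift C→2.
Schedule A@1, B@1, C@2: h1:5  h2:5  h3:5  h4:5  h5:3  h6:0 — peak 5.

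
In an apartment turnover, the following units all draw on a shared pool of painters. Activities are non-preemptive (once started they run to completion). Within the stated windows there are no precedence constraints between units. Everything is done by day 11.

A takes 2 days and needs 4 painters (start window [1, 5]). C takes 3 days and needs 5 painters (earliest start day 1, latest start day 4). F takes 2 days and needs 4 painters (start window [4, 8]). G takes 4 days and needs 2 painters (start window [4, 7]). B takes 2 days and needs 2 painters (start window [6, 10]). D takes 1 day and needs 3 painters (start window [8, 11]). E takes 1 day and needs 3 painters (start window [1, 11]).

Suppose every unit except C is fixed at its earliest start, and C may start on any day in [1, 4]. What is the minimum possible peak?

C@1: d1:12  d2:9  d3:5  d4:6  d5:6  d6:4  d7:4  d8:3  d9:0  d10:0  d11:0 → peak 12
C@2: d1:7  d2:9  d3:5  d4:11  d5:6  d6:4  d7:4  d8:3  d9:0  d10:0  d11:0 → peak 11
C@3: d1:7  d2:4  d3:5  d4:11  d5:11  d6:4  d7:4  d8:3  d9:0  d10:0  d11:0 → peak 11
C@4: d1:7  d2:4  d3:0  d4:11  d5:11  d6:9  d7:4  d8:3  d9:0  d10:0  d11:0 → peak 11
Best is C@2, peak 11.

11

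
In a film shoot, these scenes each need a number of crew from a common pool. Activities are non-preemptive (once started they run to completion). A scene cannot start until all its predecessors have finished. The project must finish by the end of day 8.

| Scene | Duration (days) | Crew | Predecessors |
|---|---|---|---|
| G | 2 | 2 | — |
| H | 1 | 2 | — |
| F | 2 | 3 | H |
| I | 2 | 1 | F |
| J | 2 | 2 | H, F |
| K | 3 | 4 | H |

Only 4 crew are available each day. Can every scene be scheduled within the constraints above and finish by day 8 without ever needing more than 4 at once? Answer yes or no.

The minimum achievable peak is 5; 4 < 5, so no feasible schedule stays within the cap.

no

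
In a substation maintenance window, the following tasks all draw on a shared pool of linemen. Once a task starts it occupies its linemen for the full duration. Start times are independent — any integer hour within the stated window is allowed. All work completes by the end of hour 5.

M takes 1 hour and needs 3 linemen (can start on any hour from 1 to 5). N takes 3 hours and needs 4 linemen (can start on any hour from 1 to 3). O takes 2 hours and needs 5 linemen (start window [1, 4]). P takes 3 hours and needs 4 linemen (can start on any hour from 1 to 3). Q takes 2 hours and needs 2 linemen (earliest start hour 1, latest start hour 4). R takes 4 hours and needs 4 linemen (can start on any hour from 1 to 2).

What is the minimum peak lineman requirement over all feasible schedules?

12

Early-start (M@1, N@1, O@1, P@1, Q@1, R@1) gives peak 22: h1:22  h2:19  h3:12  h4:4  h5:0.
Shift O→4, Q→4, R→2.
Schedule M@1, N@1, O@4, P@1, Q@4, R@2: h1:11  h2:12  h3:12  h4:11  h5:11 — peak 12.
Total lineman-hours = 57 over 5 hours ⇒ peak ≥ ⌈57/5⌉ = 12, so 12 is optimal.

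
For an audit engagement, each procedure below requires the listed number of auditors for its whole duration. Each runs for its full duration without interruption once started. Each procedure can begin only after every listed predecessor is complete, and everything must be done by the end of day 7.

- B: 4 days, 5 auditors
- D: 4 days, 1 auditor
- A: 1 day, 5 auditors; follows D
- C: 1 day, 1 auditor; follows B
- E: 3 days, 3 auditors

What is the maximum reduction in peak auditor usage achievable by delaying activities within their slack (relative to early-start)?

1

Early-start peak: d1:9  d2:9  d3:9  d4:6  d5:6  d6:0  d7:0 ⇒ 9.
Leveled (B@1, D@1, A@5, C@6, E@5): d1:6  d2:6  d3:6  d4:6  d5:8  d6:4  d7:3 ⇒ 8.
Reduction 9 − 8 = 1.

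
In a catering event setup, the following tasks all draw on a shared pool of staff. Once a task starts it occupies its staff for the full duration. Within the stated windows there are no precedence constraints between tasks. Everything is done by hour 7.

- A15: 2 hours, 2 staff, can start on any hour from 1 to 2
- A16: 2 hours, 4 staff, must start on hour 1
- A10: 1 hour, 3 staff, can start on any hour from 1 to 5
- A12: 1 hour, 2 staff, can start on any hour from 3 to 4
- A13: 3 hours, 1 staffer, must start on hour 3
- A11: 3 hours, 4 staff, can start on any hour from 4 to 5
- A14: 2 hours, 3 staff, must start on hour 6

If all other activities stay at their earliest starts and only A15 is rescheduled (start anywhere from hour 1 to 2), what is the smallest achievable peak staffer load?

7

A15@1: h1:9  h2:6  h3:3  h4:5  h5:5  h6:7  h7:3 → peak 9
A15@2: h1:7  h2:6  h3:5  h4:5  h5:5  h6:7  h7:3 → peak 7
Best is A15@2, peak 7.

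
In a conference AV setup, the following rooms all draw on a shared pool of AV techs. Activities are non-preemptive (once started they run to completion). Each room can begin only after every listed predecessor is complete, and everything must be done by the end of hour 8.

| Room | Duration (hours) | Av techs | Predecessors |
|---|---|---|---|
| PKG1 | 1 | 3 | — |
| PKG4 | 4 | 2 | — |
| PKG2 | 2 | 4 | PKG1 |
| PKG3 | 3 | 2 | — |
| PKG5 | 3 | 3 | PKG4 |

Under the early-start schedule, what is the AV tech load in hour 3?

8

At early start, hour 3 has: PKG4, PKG2, PKG3.
Demand: 2 + 4 + 2 = 8.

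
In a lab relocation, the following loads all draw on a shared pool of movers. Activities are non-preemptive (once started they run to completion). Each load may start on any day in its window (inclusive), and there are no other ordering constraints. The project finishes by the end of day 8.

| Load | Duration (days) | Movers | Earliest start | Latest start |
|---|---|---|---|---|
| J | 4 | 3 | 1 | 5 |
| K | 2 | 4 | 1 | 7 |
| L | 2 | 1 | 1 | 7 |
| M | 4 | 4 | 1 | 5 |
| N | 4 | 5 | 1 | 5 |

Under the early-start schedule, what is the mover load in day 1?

At early start, day 1 has: J, K, L, M, N.
Demand: 3 + 4 + 1 + 4 + 5 = 17.

17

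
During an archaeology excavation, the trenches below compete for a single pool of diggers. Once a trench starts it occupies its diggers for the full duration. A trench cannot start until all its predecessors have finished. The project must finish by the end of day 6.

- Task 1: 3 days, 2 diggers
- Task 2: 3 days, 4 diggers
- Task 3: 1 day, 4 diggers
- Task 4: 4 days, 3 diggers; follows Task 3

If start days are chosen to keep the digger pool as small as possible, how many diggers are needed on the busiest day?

Early-start (Task 1@1, Task 2@1, Task 3@1, Task 4@2) gives peak 10: d1:10  d2:9  d3:9  d4:3  d5:3  d6:0.
Shift Task 2→4.
Schedule Task 1@1, Task 2@4, Task 3@1, Task 4@2: d1:6  d2:5  d3:5  d4:7  d5:7  d6:4 — peak 7.

7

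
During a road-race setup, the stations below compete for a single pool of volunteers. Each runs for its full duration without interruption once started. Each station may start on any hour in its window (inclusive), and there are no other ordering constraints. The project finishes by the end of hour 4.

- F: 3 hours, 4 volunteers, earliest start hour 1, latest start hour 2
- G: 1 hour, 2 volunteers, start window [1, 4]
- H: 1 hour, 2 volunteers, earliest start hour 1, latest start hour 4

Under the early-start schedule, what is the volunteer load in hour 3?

4

At early start, hour 3 has: F.
Demand: 4 = 4.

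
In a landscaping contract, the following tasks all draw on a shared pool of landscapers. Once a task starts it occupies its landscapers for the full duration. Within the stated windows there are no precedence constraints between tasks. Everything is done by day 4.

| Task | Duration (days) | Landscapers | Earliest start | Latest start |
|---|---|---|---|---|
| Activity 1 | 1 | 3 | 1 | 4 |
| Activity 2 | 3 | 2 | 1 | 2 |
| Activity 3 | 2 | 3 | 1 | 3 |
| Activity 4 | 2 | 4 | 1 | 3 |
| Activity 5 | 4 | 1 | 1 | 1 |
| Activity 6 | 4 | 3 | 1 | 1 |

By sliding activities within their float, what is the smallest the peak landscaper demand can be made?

Early-start (Activity 1@1, Activity 2@1, Activity 3@1, Activity 4@1, Activity 5@1, Activity 6@1) gives peak 16: d1:16  d2:13  d3:6  d4:4.
Shift Activity 2→2, Activity 4→3.
Schedule Activity 1@1, Activity 2@2, Activity 3@1, Activity 4@3, Activity 5@1, Activity 6@1: d1:10  d2:9  d3:10  d4:10 — peak 10.
Total landscaper-days = 39 over 4 days ⇒ peak ≥ ⌈39/4⌉ = 10, so 10 is optimal.

10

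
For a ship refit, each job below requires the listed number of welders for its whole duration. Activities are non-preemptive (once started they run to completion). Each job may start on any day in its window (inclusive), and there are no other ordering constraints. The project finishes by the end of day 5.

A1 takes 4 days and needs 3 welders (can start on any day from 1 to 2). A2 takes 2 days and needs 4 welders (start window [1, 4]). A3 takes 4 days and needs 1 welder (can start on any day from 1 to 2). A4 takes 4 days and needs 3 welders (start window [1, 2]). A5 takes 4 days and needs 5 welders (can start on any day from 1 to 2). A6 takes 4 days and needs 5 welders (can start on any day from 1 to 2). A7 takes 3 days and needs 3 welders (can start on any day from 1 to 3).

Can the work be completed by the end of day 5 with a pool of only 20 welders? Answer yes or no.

no

The minimum achievable peak is 21; 20 < 21, so no feasible schedule stays within the cap.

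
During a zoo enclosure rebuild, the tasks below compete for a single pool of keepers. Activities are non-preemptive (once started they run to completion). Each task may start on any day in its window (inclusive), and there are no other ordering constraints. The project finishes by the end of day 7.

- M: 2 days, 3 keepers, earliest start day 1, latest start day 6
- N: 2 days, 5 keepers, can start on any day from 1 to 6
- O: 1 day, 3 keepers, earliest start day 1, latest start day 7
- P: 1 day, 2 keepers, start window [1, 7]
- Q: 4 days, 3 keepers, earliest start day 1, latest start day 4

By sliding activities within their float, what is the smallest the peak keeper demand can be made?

6

Early-start (M@1, N@1, O@1, P@1, Q@1) gives peak 16: d1:16  d2:11  d3:3  d4:3  d5:0  d6:0  d7:0.
Shift N→5, O→3, P→4.
Schedule M@1, N@5, O@3, P@4, Q@1: d1:6  d2:6  d3:6  d4:5  d5:5  d6:5  d7:0 — peak 6.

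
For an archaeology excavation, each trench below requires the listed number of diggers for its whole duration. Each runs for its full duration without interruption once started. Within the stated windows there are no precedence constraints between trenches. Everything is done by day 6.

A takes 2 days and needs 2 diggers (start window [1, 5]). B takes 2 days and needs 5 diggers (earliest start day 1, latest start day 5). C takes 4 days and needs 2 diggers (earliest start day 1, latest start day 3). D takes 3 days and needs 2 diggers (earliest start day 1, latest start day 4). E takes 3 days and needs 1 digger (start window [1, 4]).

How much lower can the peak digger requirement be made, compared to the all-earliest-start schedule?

Early-start peak: d1:12  d2:12  d3:5  d4:2  d5:0  d6:0 ⇒ 12.
Leveled (A@1, B@5, C@1, D@1, E@3): d1:6  d2:6  d3:5  d4:3  d5:6  d6:5 ⇒ 6.
Reduction 12 − 6 = 6.

6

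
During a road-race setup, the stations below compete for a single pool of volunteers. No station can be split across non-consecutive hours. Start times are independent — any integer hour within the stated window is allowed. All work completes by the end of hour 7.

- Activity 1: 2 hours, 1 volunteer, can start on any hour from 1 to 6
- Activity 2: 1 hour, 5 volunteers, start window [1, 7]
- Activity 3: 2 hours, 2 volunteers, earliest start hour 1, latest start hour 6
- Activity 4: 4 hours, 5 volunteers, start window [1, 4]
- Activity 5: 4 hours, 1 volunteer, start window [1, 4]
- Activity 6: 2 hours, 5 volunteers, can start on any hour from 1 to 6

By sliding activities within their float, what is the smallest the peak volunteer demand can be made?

7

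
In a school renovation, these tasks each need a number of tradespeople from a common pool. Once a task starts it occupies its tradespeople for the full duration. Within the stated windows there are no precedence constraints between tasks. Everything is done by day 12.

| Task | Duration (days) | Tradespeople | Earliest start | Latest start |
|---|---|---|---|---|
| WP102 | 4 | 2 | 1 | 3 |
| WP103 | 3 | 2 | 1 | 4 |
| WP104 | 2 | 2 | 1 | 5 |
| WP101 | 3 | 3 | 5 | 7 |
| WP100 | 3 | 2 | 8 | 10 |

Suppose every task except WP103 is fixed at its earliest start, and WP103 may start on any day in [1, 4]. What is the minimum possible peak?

WP103@1: d1:6  d2:6  d3:4  d4:2  d5:3  d6:3  d7:3  d8:2  d9:2  d10:2  d11:0  d12:0 → peak 6
WP103@2: d1:4  d2:6  d3:4  d4:4  d5:3  d6:3  d7:3  d8:2  d9:2  d10:2  d11:0  d12:0 → peak 6
WP103@3: d1:4  d2:4  d3:4  d4:4  d5:5  d6:3  d7:3  d8:2  d9:2  d10:2  d11:0  d12:0 → peak 5
WP103@4: d1:4  d2:4  d3:2  d4:4  d5:5  d6:5  d7:3  d8:2  d9:2  d10:2  d11:0  d12:0 → peak 5
Best is WP103@3, peak 5.

5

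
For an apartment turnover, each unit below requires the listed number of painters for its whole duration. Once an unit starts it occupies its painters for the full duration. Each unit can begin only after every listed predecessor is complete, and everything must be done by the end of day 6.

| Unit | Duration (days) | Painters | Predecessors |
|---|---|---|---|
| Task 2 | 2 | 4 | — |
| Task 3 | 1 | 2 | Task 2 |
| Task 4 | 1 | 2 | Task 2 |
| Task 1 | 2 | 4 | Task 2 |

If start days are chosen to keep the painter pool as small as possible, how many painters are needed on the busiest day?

Early-start (Task 2@1, Task 3@3, Task 4@3, Task 1@3) gives peak 8: d1:4  d2:4  d3:8  d4:4  d5:0  d6:0.
Shift Task 1→4.
Schedule Task 2@1, Task 3@3, Task 4@3, Task 1@4: d1:4  d2:4  d3:4  d4:4  d5:4  d6:0 — peak 4.
Total painter-days = 20 over 6 days ⇒ peak ≥ ⌈20/6⌉ = 4, so 4 is optimal.

4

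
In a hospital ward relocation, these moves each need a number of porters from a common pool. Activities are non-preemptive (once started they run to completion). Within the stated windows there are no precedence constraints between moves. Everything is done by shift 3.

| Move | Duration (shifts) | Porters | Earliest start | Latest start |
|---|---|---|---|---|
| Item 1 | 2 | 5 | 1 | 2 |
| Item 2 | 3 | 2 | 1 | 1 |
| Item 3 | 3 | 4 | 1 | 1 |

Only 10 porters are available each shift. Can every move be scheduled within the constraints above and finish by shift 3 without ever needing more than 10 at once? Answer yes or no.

The minimum achievable peak is 11; 10 < 11, so no feasible schedule stays within the cap.

no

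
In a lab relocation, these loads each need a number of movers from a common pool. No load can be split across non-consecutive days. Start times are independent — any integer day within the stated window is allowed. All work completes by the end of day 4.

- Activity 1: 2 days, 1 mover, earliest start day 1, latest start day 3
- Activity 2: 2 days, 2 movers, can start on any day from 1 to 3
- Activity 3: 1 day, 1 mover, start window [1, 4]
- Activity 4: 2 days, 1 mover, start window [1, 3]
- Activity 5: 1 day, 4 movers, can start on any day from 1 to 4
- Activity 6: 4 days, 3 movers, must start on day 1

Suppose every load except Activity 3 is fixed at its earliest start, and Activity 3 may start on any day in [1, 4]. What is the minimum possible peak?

11

Activity 3@1: d1:12  d2:7  d3:3  d4:3 → peak 12
Activity 3@2: d1:11  d2:8  d3:3  d4:3 → peak 11
Activity 3@3: d1:11  d2:7  d3:4  d4:3 → peak 11
Activity 3@4: d1:11  d2:7  d3:3  d4:4 → peak 11
Best is Activity 3@2, peak 11.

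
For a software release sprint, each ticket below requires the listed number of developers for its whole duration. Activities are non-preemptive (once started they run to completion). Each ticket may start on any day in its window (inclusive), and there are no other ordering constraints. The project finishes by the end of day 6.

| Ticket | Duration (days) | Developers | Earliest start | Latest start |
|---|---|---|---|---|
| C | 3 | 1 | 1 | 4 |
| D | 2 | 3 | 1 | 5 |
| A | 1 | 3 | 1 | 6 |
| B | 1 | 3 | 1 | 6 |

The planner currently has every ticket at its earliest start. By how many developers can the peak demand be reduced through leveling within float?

Early-start peak: d1:10  d2:4  d3:1  d4:0  d5:0  d6:0 ⇒ 10.
Leveled (C@1, D@1, A@3, B@4): d1:4  d2:4  d3:4  d4:3  d5:0  d6:0 ⇒ 4.
Reduction 10 − 4 = 6.

6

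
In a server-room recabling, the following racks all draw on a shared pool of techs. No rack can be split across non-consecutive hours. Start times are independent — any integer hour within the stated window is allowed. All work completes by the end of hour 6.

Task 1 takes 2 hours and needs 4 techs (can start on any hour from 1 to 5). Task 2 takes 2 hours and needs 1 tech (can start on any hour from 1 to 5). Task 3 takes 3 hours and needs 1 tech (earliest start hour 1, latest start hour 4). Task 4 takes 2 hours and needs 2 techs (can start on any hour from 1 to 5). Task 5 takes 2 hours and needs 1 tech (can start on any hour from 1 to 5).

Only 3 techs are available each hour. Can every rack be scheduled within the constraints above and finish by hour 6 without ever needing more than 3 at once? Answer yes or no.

Total tech-hours = 19; over 6 hours the average is 19/6 > 3, so some hour must exceed 3.

no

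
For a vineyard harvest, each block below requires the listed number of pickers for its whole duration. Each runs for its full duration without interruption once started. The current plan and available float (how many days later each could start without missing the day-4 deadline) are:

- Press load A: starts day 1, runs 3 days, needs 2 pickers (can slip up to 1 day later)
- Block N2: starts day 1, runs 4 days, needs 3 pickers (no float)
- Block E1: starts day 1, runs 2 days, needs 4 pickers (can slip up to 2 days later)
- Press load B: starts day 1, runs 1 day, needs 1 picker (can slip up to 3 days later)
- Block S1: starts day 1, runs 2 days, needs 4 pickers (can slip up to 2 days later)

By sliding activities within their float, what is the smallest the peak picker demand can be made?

9

Early-start (Press load A@1, Block N2@1, Block E1@1, Press load B@1, Block S1@1) gives peak 14: d1:14  d2:13  d3:5  d4:3.
Shift Press load B→4, Block S1→3.
Schedule Press load A@1, Block N2@1, Block E1@1, Press load B@4, Block S1@3: d1:9  d2:9  d3:9  d4:8 — peak 9.
Total picker-days = 35 over 4 days ⇒ peak ≥ ⌈35/4⌉ = 9, so 9 is optimal.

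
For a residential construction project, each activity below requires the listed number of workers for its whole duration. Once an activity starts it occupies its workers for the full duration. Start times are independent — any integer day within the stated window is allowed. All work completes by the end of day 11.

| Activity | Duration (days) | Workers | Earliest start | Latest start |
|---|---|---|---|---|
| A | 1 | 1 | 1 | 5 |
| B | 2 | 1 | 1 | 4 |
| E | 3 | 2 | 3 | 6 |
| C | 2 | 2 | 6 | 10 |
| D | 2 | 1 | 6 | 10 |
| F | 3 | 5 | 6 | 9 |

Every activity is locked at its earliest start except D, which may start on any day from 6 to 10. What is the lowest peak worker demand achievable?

D@6: d1:2  d2:1  d3:2  d4:2  d5:2  d6:8  d7:8  d8:5  d9:0  d10:0  d11:0 → peak 8
D@7: d1:2  d2:1  d3:2  d4:2  d5:2  d6:7  d7:8  d8:6  d9:0  d10:0  d11:0 → peak 8
D@8: d1:2  d2:1  d3:2  d4:2  d5:2  d6:7  d7:7  d8:6  d9:1  d10:0  d11:0 → peak 7
D@9: d1:2  d2:1  d3:2  d4:2  d5:2  d6:7  d7:7  d8:5  d9:1  d10:1  d11:0 → peak 7
D@10: d1:2  d2:1  d3:2  d4:2  d5:2  d6:7  d7:7  d8:5  d9:0  d10:1  d11:1 → peak 7
Best is D@8, peak 7.

7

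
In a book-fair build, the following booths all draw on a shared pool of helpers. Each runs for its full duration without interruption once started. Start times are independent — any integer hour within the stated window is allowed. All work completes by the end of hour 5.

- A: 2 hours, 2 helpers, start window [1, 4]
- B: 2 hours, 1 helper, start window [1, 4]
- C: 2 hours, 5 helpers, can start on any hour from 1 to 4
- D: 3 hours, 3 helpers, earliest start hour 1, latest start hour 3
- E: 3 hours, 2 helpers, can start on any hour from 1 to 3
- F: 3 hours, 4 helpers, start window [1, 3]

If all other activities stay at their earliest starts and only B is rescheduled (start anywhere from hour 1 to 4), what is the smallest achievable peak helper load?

B@1: h1:17  h2:17  h3:9  h4:0  h5:0 → peak 17
B@2: h1:16  h2:17  h3:10  h4:0  h5:0 → peak 17
B@3: h1:16  h2:16  h3:10  h4:1  h5:0 → peak 16
B@4: h1:16  h2:16  h3:9  h4:1  h5:1 → peak 16
Best is B@3, peak 16.

16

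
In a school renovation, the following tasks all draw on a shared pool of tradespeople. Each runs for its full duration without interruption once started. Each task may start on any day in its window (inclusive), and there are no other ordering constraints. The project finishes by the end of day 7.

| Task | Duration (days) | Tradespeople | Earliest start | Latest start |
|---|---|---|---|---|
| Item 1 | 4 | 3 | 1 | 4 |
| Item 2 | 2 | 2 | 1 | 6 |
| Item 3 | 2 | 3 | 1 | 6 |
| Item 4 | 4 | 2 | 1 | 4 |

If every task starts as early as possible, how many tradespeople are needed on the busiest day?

10

Early-start schedule: Item 1@1, Item 2@1, Item 3@1, Item 4@1.
Load per day: day 1: 10, day 2: 10, day 3: 5, day 4: 5, day 5: 0, day 6: 0, day 7: 0.
Peak is 10.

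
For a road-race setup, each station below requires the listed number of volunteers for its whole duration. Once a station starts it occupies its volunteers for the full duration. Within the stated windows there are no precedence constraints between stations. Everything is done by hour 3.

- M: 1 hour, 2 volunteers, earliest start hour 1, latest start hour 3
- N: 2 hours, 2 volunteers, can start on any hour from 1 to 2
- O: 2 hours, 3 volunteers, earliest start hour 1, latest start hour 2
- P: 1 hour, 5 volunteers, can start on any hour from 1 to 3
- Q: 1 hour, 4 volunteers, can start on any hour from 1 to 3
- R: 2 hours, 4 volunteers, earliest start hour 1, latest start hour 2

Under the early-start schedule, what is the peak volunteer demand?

20

Early-start schedule: M@1, N@1, O@1, P@1, Q@1, R@1.
Load per hour: hour 1: 20, hour 2: 9, hour 3: 0.
Peak is 20.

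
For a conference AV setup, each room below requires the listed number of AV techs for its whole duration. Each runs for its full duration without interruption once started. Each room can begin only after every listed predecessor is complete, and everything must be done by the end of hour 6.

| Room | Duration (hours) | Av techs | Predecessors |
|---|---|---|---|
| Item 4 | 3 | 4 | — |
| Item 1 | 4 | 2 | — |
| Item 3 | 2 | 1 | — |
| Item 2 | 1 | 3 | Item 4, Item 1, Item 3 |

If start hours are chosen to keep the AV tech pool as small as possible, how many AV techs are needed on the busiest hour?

6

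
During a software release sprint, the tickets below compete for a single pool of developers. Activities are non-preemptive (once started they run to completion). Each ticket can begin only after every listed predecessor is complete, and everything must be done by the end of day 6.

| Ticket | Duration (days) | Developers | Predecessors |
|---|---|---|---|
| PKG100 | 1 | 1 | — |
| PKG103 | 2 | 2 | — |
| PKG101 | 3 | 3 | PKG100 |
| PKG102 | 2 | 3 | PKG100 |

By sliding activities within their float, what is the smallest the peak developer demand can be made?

Early-start (PKG100@1, PKG103@1, PKG101@2, PKG102@2) gives peak 8: d1:3  d2:8  d3:6  d4:3  d5:0  d6:0.
Shift PKG102→5.
Schedule PKG100@1, PKG103@1, PKG101@2, PKG102@5: d1:3  d2:5  d3:3  d4:3  d5:3  d6:3 — peak 5.

5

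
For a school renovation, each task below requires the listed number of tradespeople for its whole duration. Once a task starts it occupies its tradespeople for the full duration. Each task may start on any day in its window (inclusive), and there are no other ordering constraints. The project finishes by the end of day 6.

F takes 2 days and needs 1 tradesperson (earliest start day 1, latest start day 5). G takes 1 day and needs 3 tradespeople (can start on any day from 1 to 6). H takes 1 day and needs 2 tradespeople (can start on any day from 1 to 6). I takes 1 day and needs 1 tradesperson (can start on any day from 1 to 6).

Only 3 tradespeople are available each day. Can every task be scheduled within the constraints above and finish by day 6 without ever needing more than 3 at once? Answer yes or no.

Schedule F@1, G@3, H@1, I@2: d1:3  d2:2  d3:3  d4:0  d5:0  d6:0 — peak 3 ≤ 3.

yes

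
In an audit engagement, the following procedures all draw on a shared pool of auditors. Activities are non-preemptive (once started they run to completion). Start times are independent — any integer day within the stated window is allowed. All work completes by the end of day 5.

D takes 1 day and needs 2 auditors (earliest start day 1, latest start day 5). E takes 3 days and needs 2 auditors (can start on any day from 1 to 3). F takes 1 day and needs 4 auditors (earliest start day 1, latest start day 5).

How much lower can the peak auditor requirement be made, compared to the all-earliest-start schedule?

Early-start peak: d1:8  d2:2  d3:2  d4:0  d5:0 ⇒ 8.
Leveled (D@1, E@1, F@4): d1:4  d2:2  d3:2  d4:4  d5:0 ⇒ 4.
Reduction 8 − 4 = 4.

4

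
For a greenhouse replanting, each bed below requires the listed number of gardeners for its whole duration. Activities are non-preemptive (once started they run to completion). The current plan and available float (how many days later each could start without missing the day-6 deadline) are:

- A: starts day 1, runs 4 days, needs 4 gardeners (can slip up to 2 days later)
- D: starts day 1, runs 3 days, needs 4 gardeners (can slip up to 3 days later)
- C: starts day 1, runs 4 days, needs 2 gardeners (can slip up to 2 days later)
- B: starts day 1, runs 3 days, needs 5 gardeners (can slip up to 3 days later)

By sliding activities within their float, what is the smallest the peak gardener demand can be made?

Early-start (A@1, D@1, C@1, B@1) gives peak 15: d1:15  d2:15  d3:15  d4:6  d5:0  d6:0.
Shift B→4.
Schedule A@1, D@1, C@1, B@4: d1:10  d2:10  d3:10  d4:11  d5:5  d6:5 — peak 11.

11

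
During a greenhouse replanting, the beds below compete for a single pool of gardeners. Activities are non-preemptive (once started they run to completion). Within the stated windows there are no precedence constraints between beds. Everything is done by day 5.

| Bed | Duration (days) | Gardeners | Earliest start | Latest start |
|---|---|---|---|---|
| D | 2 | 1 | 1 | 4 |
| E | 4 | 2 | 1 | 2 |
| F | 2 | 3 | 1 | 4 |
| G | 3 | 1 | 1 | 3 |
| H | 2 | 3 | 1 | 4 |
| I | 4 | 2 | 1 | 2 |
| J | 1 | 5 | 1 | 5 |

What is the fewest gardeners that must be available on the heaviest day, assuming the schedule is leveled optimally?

Early-start (D@1, E@1, F@1, G@1, H@1, I@1, J@1) gives peak 17: d1:17  d2:12  d3:5  d4:4  d5:0.
Shift G→3, H→3, J→5.
Schedule D@1, E@1, F@1, G@3, H@3, I@1, J@5: d1:8  d2:8  d3:8  d4:8  d5:6 — peak 8.
Total gardener-days = 38 over 5 days ⇒ peak ≥ ⌈38/5⌉ = 8, so 8 is optimal.

8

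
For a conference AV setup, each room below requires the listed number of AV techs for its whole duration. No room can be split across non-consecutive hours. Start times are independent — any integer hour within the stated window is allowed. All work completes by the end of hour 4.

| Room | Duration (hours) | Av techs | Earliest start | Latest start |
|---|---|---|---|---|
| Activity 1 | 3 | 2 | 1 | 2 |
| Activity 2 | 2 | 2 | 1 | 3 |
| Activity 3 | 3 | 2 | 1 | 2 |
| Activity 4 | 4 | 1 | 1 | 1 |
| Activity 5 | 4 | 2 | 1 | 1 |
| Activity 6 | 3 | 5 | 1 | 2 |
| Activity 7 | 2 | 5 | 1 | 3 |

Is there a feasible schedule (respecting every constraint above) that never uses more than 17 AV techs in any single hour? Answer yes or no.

yes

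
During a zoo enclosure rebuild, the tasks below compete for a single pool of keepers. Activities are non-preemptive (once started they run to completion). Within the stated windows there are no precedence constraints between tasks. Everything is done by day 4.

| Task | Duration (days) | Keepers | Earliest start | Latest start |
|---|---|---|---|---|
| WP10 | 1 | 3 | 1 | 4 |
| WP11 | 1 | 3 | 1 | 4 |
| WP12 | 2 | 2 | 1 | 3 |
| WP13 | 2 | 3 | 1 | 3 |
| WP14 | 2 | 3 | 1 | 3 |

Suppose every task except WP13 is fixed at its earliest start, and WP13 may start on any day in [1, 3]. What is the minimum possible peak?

11

WP13@1: d1:14  d2:8  d3:0  d4:0 → peak 14
WP13@2: d1:11  d2:8  d3:3  d4:0 → peak 11
WP13@3: d1:11  d2:5  d3:3  d4:3 → peak 11
Best is WP13@2, peak 11.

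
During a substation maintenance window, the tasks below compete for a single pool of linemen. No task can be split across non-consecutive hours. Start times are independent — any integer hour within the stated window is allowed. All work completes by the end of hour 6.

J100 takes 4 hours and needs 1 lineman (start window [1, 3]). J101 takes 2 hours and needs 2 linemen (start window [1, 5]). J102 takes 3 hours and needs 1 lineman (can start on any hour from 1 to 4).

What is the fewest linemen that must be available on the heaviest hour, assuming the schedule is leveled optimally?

Early-start (J100@1, J101@1, J102@1) gives peak 4: h1:4  h2:4  h3:2  h4:1  h5:0  h6:0.
Shift J101→5.
Schedule J100@1, J101@5, J102@1: h1:2  h2:2  h3:2  h4:1  h5:2  h6:2 — peak 2.
Total lineman-hours = 11 over 6 hours ⇒ peak ≥ ⌈11/6⌉ = 2, so 2 is optimal.

2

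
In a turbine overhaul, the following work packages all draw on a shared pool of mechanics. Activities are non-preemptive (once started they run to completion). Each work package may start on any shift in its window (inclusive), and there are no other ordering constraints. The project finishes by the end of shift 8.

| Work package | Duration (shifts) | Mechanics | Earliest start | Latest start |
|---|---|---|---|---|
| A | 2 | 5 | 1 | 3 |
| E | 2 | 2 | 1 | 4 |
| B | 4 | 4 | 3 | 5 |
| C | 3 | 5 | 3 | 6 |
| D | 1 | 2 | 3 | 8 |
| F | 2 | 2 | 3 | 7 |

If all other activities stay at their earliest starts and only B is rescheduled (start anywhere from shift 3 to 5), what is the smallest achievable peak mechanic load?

9

B@3: s1:7  s2:7  s3:13  s4:11  s5:9  s6:4  s7:0  s8:0 → peak 13
B@4: s1:7  s2:7  s3:9  s4:11  s5:9  s6:4  s7:4  s8:0 → peak 11
B@5: s1:7  s2:7  s3:9  s4:7  s5:9  s6:4  s7:4  s8:4 → peak 9
Best is B@5, peak 9.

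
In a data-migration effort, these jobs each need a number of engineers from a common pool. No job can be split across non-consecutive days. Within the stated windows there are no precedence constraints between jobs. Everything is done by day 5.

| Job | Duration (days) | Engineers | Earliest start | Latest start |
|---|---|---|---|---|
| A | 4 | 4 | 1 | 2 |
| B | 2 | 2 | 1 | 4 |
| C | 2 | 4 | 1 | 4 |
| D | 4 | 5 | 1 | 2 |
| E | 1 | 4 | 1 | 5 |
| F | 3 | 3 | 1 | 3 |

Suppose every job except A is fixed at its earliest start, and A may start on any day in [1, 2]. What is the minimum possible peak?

18

A@1: d1:22  d2:18  d3:12  d4:9  d5:0 → peak 22
A@2: d1:18  d2:18  d3:12  d4:9  d5:4 → peak 18
Best is A@2, peak 18.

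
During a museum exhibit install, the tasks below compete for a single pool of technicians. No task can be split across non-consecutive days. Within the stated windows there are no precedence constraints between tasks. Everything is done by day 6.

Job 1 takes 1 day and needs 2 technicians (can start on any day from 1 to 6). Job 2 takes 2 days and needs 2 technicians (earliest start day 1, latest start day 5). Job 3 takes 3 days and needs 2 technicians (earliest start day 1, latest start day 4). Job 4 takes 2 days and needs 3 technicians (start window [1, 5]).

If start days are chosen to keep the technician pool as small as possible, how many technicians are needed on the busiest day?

Early-start (Job 1@1, Job 2@1, Job 3@1, Job 4@1) gives peak 9: d1:9  d2:7  d3:2  d4:0  d5:0  d6:0.
Shift Job 3→2, Job 4→5.
Schedule Job 1@1, Job 2@1, Job 3@2, Job 4@5: d1:4  d2:4  d3:2  d4:2  d5:3  d6:3 — peak 4.

4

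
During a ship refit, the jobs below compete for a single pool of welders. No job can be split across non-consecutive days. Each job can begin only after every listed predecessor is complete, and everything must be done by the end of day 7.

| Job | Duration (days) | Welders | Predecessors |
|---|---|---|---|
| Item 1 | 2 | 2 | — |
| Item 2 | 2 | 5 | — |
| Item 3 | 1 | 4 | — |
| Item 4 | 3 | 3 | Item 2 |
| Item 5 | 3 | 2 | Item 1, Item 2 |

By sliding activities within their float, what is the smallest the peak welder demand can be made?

6

Early-start (Item 1@1, Item 2@1, Item 3@1, Item 4@3, Item 5@3) gives peak 11: d1:11  d2:7  d3:5  d4:5  d5:5  d6:0  d7:0.
Shift Item 2→3, Item 4→5, Item 5→5.
Schedule Item 1@1, Item 2@3, Item 3@1, Item 4@5, Item 5@5: d1:6  d2:2  d3:5  d4:5  d5:5  d6:5  d7:5 — peak 6.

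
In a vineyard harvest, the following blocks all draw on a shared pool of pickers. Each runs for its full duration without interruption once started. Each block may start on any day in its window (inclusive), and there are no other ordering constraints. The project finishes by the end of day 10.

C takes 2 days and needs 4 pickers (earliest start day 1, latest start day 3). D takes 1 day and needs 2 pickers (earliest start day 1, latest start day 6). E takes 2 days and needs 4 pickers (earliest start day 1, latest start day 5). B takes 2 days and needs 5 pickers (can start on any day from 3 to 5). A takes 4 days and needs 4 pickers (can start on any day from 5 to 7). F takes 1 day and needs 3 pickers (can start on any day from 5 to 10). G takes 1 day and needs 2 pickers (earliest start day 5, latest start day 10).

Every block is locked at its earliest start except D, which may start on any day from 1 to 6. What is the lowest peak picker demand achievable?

D@1: d1:10  d2:8  d3:5  d4:5  d5:9  d6:4  d7:4  d8:4  d9:0  d10:0 → peak 10
D@2: d1:8  d2:10  d3:5  d4:5  d5:9  d6:4  d7:4  d8:4  d9:0  d10:0 → peak 10
D@3: d1:8  d2:8  d3:7  d4:5  d5:9  d6:4  d7:4  d8:4  d9:0  d10:0 → peak 9
D@4: d1:8  d2:8  d3:5  d4:7  d5:9  d6:4  d7:4  d8:4  d9:0  d10:0 → peak 9
D@5: d1:8  d2:8  d3:5  d4:5  d5:11  d6:4  d7:4  d8:4  d9:0  d10:0 → peak 11
D@6: d1:8  d2:8  d3:5  d4:5  d5:9  d6:6  d7:4  d8:4  d9:0  d10:0 → peak 9
Best is D@3, peak 9.

9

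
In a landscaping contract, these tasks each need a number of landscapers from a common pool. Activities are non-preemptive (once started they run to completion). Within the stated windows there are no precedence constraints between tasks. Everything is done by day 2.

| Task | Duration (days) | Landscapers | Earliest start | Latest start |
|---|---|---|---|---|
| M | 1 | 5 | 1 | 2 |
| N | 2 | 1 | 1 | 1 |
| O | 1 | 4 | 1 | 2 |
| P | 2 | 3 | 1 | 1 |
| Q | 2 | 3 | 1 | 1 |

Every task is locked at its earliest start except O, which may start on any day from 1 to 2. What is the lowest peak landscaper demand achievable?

O@1: d1:16  d2:7 → peak 16
O@2: d1:12  d2:11 → peak 12
Best is O@2, peak 12.

12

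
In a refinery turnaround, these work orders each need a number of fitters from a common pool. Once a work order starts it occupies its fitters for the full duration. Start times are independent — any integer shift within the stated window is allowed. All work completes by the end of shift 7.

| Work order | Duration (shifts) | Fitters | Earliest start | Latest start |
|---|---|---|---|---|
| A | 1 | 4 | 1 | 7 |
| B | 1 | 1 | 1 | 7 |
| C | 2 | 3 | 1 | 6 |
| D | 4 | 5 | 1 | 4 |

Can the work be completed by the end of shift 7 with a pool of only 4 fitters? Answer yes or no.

Total fitter-shifts = 31; over 7 shifts the average is 31/7 > 4, so some shift must exceed 4.

no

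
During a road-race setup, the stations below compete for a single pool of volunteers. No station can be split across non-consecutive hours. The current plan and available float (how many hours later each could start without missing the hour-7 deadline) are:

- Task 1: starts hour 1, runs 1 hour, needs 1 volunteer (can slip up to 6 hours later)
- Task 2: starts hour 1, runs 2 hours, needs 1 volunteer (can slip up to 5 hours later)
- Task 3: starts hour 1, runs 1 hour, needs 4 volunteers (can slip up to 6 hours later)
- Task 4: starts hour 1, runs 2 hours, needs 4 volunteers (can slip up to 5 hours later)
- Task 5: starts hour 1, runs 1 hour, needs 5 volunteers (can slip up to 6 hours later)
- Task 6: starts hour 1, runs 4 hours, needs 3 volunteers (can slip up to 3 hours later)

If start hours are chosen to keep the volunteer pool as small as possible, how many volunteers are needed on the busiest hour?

Early-start (Task 1@1, Task 2@1, Task 3@1, Task 4@1, Task 5@1, Task 6@1) gives peak 18: h1:18  h2:8  h3:3  h4:3  h5:0  h6:0  h7:0.
Shift Task 4→2, Task 5→7, Task 6→3.
Schedule Task 1@1, Task 2@1, Task 3@1, Task 4@2, Task 5@7, Task 6@3: h1:6  h2:5  h3:7  h4:3  h5:3  h6:3  h7:5 — peak 7.

7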